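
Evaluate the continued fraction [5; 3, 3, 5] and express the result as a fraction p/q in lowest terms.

281/53

Compute successive convergents:
a_0 = 5: 5/1
a_1 = 3: 16/3
a_2 = 3: 53/10
a_3 = 5: 281/53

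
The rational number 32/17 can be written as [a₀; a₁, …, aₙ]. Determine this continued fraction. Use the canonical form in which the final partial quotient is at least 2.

[1; 1, 7, 2]

32 ÷ 17 → quotient 1, remainder 15
17 ÷ 15 → quotient 1, remainder 2
15 ÷ 2 → quotient 7, remainder 1
2 ÷ 1 → quotient 2, remainder 0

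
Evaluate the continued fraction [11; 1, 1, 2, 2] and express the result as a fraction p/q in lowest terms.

Work from the innermost term outward:
Start with 2.
2 + 1/(2/1) = 2 + 1/2 = 5/2
1 + 1/(5/2) = 1 + 2/5 = 7/5
1 + 1/(7/5) = 1 + 5/7 = 12/7
11 + 1/(12/7) = 11 + 7/12 = 139/12

139/12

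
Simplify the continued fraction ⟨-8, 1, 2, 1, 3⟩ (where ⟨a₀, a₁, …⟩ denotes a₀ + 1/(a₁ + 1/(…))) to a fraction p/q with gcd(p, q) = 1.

a_0 = -8: -8/1
a_1 = 1: -7/1
a_2 = 2: -22/3
a_3 = 1: -29/4
a_4 = 3: -109/15

-109/15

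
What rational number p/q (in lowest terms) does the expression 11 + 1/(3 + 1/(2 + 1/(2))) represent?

Collapse the nested fraction from the inside out:
Start with 2.
2 + 1/(2/1) = 2 + 1/2 = 5/2
3 + 1/(5/2) = 3 + 2/5 = 17/5
11 + 1/(17/5) = 11 + 5/17 = 192/17

192/17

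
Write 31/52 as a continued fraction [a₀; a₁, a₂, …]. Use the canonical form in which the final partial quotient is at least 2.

Apply division with remainder until the remainder is 0:
31 = 0·52 + 31, so a_0 = 0
52 = 1·31 + 21, so a_1 = 1
31 = 1·21 + 10, so a_2 = 1
21 = 2·10 + 1, so a_3 = 2
10 = 10·1 + 0, so a_4 = 10

[0; 1, 1, 2, 10]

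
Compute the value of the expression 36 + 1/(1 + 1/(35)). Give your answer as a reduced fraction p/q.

1331/36

Start with 35.
1 + 1/(35/1) = 1 + 1/35 = 36/35
36 + 1/(36/35) = 36 + 35/36 = 1331/36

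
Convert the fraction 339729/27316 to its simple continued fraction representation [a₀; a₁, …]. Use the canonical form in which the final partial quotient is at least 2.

⌊339729/27316⌋ = 12, remainder 11937
⌊27316/11937⌋ = 2, remainder 3442
⌊11937/3442⌋ = 3, remainder 1611
⌊3442/1611⌋ = 2, remainder 220
⌊1611/220⌋ = 7, remainder 71
⌊220/71⌋ = 3, remainder 7
⌊71/7⌋ = 10, remainder 1
⌊7/1⌋ = 7, remainder 0

[12; 2, 3, 2, 7, 3, 10, 7]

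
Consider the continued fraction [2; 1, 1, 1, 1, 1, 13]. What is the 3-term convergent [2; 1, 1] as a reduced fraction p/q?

5/2

a_0 = 2: 2/1
a_1 = 1: 3/1
a_2 = 1: 5/2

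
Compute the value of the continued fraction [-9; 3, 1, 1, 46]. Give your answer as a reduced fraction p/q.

-2841/326

a_0 = -9: -9/1
a_1 = 3: -26/3
a_2 = 1: -35/4
a_3 = 1: -61/7
a_4 = 46: -2841/326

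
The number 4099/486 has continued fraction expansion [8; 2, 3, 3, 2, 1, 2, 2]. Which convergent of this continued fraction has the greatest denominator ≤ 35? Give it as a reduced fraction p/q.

List convergents until the denominator exceeds the bound:
a_0 = 8: 8/1  (≤ bound)
a_1 = 2: 17/2  (≤ bound)
a_2 = 3: 59/7  (≤ bound)
a_3 = 3: 194/23  (≤ bound)
a_4 = 2: 447/53  (> 35, stop)

194/23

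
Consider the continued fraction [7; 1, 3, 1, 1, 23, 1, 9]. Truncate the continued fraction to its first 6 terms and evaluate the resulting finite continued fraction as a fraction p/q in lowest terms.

1649/212

Build up convergents one term at a time:
a_0 = 7: 7/1
a_1 = 1: 8/1
a_2 = 3: 31/4
a_3 = 1: 39/5
a_4 = 1: 70/9
a_5 = 23: 1649/212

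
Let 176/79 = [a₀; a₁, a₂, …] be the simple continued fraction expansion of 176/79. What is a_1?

4

176 ÷ 79 → quotient 2, remainder 18
79 ÷ 18 → quotient 4, remainder 7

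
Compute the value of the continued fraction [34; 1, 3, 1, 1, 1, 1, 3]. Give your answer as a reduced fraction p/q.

2887/83

Start with 3.
1 + 1/(3/1) = 1 + 1/3 = 4/3
1 + 1/(4/3) = 1 + 3/4 = 7/4
1 + 1/(7/4) = 1 + 4/7 = 11/7
1 + 1/(11/7) = 1 + 7/11 = 18/11
3 + 1/(18/11) = 3 + 11/18 = 65/18
1 + 1/(65/18) = 1 + 18/65 = 83/65
34 + 1/(83/65) = 34 + 65/83 = 2887/83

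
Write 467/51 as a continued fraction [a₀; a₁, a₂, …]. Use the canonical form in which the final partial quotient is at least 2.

Apply division with remainder until the remainder is 0:
467 ÷ 51 → quotient 9, remainder 8
51 ÷ 8 → quotient 6, remainder 3
8 ÷ 3 → quotient 2, remainder 2
3 ÷ 2 → quotient 1, remainder 1
2 ÷ 1 → quotient 2, remainder 0

[9; 6, 2, 1, 2]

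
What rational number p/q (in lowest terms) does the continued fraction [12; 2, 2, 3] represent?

Start with 3.
2 + 1/(3/1) = 2 + 1/3 = 7/3
2 + 1/(7/3) = 2 + 3/7 = 17/7
12 + 1/(17/7) = 12 + 7/17 = 211/17

211/17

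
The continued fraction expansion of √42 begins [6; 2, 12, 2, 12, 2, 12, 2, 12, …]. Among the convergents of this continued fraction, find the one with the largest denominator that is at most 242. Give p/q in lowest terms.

List convergents until the denominator exceeds the bound:
a_0 = 6: 6/1  (≤ bound)
a_1 = 2: 13/2  (≤ bound)
a_2 = 12: 162/25  (≤ bound)
a_3 = 2: 337/52  (≤ bound)
a_4 = 12: 4206/649  (> 242, stop)

337/52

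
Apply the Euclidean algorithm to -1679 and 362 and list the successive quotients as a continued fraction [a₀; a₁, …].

[-5; 2, 1, 3, 4, 2, 3]

Apply division with remainder until the remainder is 0:
-1679 = -5·362 + 131, so a_0 = -5
362 = 2·131 + 100, so a_1 = 2
131 = 1·100 + 31, so a_2 = 1
100 = 3·31 + 7, so a_3 = 3
31 = 4·7 + 3, so a_4 = 4
7 = 2·3 + 1, so a_5 = 2
3 = 3·1 + 0, so a_6 = 3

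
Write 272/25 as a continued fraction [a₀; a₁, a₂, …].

Repeatedly divide and take the remainder:
⌊272/25⌋ = 10, remainder 22
⌊25/22⌋ = 1, remainder 3
⌊22/3⌋ = 7, remainder 1
⌊3/1⌋ = 3, remainder 0

[10; 1, 7, 3]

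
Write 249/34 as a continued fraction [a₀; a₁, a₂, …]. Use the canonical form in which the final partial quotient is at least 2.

[7; 3, 11]

Repeatedly divide and take the remainder:
⌊249/34⌋ = 7, remainder 11
⌊34/11⌋ = 3, remainder 1
⌊11/1⌋ = 11, remainder 0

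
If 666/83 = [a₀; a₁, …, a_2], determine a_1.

666 ÷ 83 → quotient 8, remainder 2
83 ÷ 2 → quotient 41, remainder 1

41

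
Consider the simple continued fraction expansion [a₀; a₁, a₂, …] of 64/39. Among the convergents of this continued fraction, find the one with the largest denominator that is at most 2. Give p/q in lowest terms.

List convergents until the denominator exceeds the bound:
a_0 = 1: 1/1  (≤ bound)
a_1 = 1: 2/1  (≤ bound)
a_2 = 1: 3/2  (≤ bound)
a_3 = 1: 5/3  (> 2, stop)

3/2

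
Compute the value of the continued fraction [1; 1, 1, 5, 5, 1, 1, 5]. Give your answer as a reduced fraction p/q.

1070/693

a_0 = 1: 1/1
a_1 = 1: 2/1
a_2 = 1: 3/2
a_3 = 5: 17/11
a_4 = 5: 88/57
a_5 = 1: 105/68
a_6 = 1: 193/125
a_7 = 5: 1070/693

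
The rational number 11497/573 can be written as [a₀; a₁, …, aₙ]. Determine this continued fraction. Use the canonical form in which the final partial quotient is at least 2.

[20; 15, 2, 18]

11497 = 20·573 + 37, so a_0 = 20
573 = 15·37 + 18, so a_1 = 15
37 = 2·18 + 1, so a_2 = 2
18 = 18·1 + 0, so a_3 = 18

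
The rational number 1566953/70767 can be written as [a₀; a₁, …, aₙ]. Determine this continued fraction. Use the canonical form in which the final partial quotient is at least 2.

[22; 7, 47, 10, 5, 4]

1566953 ÷ 70767 → quotient 22, remainder 10079
70767 ÷ 10079 → quotient 7, remainder 214
10079 ÷ 214 → quotient 47, remainder 21
214 ÷ 21 → quotient 10, remainder 4
21 ÷ 4 → quotient 5, remainder 1
4 ÷ 1 → quotient 4, remainder 0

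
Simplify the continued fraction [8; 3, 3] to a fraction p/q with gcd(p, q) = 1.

a_0 = 8: 8/1
a_1 = 3: 25/3
a_2 = 3: 83/10

83/10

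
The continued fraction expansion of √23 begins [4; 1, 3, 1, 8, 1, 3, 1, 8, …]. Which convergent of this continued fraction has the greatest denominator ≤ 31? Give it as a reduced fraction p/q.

24/5

List convergents until the denominator exceeds the bound:
a_0 = 4: 4/1  (≤ bound)
a_1 = 1: 5/1  (≤ bound)
a_2 = 3: 19/4  (≤ bound)
a_3 = 1: 24/5  (≤ bound)
a_4 = 8: 211/44  (> 31, stop)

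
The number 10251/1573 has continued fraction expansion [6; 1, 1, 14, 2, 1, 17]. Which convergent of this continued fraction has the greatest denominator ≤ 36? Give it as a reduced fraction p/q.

189/29

a_0 = 6: 6/1  (≤ bound)
a_1 = 1: 7/1  (≤ bound)
a_2 = 1: 13/2  (≤ bound)
a_3 = 14: 189/29  (≤ bound)
a_4 = 2: 391/60  (> 36, stop)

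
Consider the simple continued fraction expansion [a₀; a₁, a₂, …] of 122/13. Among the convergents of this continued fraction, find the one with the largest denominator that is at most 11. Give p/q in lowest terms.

47/5

List convergents until the denominator exceeds the bound:
a_0 = 9: 9/1  (≤ bound)
a_1 = 2: 19/2  (≤ bound)
a_2 = 1: 28/3  (≤ bound)
a_3 = 1: 47/5  (≤ bound)
a_4 = 2: 122/13  (> 11, stop)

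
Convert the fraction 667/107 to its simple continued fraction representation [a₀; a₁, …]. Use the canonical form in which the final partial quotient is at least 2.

[6; 4, 3, 1, 1, 3]

Run the Euclidean algorithm, recording each quotient:
667 = 6·107 + 25, so a_0 = 6
107 = 4·25 + 7, so a_1 = 4
25 = 3·7 + 4, so a_2 = 3
7 = 1·4 + 3, so a_3 = 1
4 = 1·3 + 1, so a_4 = 1
3 = 3·1 + 0, so a_5 = 3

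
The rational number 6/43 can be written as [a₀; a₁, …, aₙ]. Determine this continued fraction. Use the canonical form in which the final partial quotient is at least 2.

[0; 7, 6]

⌊6/43⌋ = 0, remainder 6
⌊43/6⌋ = 7, remainder 1
⌊6/1⌋ = 6, remainder 0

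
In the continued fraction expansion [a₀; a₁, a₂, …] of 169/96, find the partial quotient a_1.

169 = 1·96 + 73, so a_0 = 1
96 = 1·73 + 23, so a_1 = 1

1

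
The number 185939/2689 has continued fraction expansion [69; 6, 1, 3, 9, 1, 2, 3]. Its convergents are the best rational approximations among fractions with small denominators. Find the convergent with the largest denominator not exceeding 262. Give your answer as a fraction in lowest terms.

a_0 = 69: 69/1  (≤ bound)
a_1 = 6: 415/6  (≤ bound)
a_2 = 1: 484/7  (≤ bound)
a_3 = 3: 1867/27  (≤ bound)
a_4 = 9: 17287/250  (≤ bound)
a_5 = 1: 19154/277  (> 262, stop)

17287/250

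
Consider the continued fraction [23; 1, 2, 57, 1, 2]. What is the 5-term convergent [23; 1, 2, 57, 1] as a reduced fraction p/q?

a_0 = 23: 23/1
a_1 = 1: 24/1
a_2 = 2: 71/3
a_3 = 57: 4071/172
a_4 = 1: 4142/175

4142/175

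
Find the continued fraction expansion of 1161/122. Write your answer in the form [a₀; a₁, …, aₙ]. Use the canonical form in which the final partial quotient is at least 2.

1161 = 9·122 + 63, so a_0 = 9
122 = 1·63 + 59, so a_1 = 1
63 = 1·59 + 4, so a_2 = 1
59 = 14·4 + 3, so a_3 = 14
4 = 1·3 + 1, so a_4 = 1
3 = 3·1 + 0, so a_5 = 3

[9; 1, 1, 14, 1, 3]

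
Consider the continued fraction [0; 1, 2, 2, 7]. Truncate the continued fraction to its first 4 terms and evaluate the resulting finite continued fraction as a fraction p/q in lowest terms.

5/7

a_0 = 0: 0/1
a_1 = 1: 1/1
a_2 = 2: 2/3
a_3 = 2: 5/7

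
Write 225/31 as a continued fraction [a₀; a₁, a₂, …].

[7; 3, 1, 7]

⌊225/31⌋ = 7, remainder 8
⌊31/8⌋ = 3, remainder 7
⌊8/7⌋ = 1, remainder 1
⌊7/1⌋ = 7, remainder 0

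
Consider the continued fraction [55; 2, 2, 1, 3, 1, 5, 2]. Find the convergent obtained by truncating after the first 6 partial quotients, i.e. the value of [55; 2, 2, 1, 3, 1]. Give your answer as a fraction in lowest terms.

1829/33

a_0 = 55: 55/1
a_1 = 2: 111/2
a_2 = 2: 277/5
a_3 = 1: 388/7
a_4 = 3: 1441/26
a_5 = 1: 1829/33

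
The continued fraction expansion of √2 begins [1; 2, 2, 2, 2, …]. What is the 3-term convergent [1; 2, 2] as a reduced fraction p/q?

7/5

Start with 2.
2 + 1/(2/1) = 2 + 1/2 = 5/2
1 + 1/(5/2) = 1 + 2/5 = 7/5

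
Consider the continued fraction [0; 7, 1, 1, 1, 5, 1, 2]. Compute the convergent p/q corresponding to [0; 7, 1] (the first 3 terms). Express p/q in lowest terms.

1/8

Start with 1.
7 + 1/(1/1) = 7 + 1/1 = 8/1
0 + 1/(8/1) = 0 + 1/8 = 1/8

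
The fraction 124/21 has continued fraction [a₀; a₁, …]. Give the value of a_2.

124 ÷ 21 → quotient 5, remainder 19
21 ÷ 19 → quotient 1, remainder 2
19 ÷ 2 → quotient 9, remainder 1

9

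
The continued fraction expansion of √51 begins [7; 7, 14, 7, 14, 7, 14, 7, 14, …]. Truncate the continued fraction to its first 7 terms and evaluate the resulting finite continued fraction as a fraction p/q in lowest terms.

7068593/989801

Start with 14.
7 + 1/(14/1) = 7 + 1/14 = 99/14
14 + 1/(99/14) = 14 + 14/99 = 1400/99
7 + 1/(1400/99) = 7 + 99/1400 = 9899/1400
14 + 1/(9899/1400) = 14 + 1400/9899 = 139986/9899
7 + 1/(139986/9899) = 7 + 9899/139986 = 989801/139986
7 + 1/(989801/139986) = 7 + 139986/989801 = 7068593/989801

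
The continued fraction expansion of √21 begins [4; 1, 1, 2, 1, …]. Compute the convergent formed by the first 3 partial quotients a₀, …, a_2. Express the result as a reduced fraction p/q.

9/2

Start with 1.
1 + 1/(1/1) = 1 + 1/1 = 2/1
4 + 1/(2/1) = 4 + 1/2 = 9/2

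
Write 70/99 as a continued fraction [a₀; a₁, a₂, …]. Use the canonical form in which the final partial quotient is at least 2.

⌊70/99⌋ = 0, remainder 70
⌊99/70⌋ = 1, remainder 29
⌊70/29⌋ = 2, remainder 12
⌊29/12⌋ = 2, remainder 5
⌊12/5⌋ = 2, remainder 2
⌊5/2⌋ = 2, remainder 1
⌊2/1⌋ = 2, remainder 0

[0; 1, 2, 2, 2, 2, 2]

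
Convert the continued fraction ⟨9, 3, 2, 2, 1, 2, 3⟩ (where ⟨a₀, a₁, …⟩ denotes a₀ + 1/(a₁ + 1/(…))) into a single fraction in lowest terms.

a_0 = 9: 9/1
a_1 = 3: 28/3
a_2 = 2: 65/7
a_3 = 2: 158/17
a_4 = 1: 223/24
a_5 = 2: 604/65
a_6 = 3: 2035/219

2035/219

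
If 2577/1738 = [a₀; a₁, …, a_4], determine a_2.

13

⌊2577/1738⌋ = 1, remainder 839
⌊1738/839⌋ = 2, remainder 60
⌊839/60⌋ = 13, remainder 59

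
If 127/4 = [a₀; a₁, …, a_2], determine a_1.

1

Run the Euclidean algorithm, recording each quotient:
127 ÷ 4 → quotient 31, remainder 3
4 ÷ 3 → quotient 1, remainder 1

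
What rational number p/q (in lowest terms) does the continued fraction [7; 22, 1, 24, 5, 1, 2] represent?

Start with 2.
1 + 1/(2/1) = 1 + 1/2 = 3/2
5 + 1/(3/2) = 5 + 2/3 = 17/3
24 + 1/(17/3) = 24 + 3/17 = 411/17
1 + 1/(411/17) = 1 + 17/411 = 428/411
22 + 1/(428/411) = 22 + 411/428 = 9827/428
7 + 1/(9827/428) = 7 + 428/9827 = 69217/9827

69217/9827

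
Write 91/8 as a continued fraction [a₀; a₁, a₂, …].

Repeatedly divide and take the remainder:
⌊91/8⌋ = 11, remainder 3
⌊8/3⌋ = 2, remainder 2
⌊3/2⌋ = 1, remainder 1
⌊2/1⌋ = 2, remainder 0

[11; 2, 1, 2]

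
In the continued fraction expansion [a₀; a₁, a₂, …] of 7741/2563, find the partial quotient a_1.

⌊7741/2563⌋ = 3, remainder 52
⌊2563/52⌋ = 49, remainder 15

49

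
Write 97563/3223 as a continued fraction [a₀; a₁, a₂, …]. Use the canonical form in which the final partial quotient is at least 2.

Run the Euclidean algorithm, recording each quotient:
97563 ÷ 3223 → quotient 30, remainder 873
3223 ÷ 873 → quotient 3, remainder 604
873 ÷ 604 → quotient 1, remainder 269
604 ÷ 269 → quotient 2, remainder 66
269 ÷ 66 → quotient 4, remainder 5
66 ÷ 5 → quotient 13, remainder 1
5 ÷ 1 → quotient 5, remainder 0

[30; 3, 1, 2, 4, 13, 5]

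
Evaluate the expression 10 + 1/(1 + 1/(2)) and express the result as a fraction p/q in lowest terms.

32/3

Start with 2.
1 + 1/(2/1) = 1 + 1/2 = 3/2
10 + 1/(3/2) = 10 + 2/3 = 32/3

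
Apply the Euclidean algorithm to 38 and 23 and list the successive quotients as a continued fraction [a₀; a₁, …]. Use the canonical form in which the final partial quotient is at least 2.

[1; 1, 1, 1, 7]

38 = 1·23 + 15, so a_0 = 1
23 = 1·15 + 8, so a_1 = 1
15 = 1·8 + 7, so a_2 = 1
8 = 1·7 + 1, so a_3 = 1
7 = 7·1 + 0, so a_4 = 7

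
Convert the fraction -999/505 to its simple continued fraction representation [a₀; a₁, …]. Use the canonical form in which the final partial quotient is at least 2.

-999 = -2·505 + 11, so a_0 = -2
505 = 45·11 + 10, so a_1 = 45
11 = 1·10 + 1, so a_2 = 1
10 = 10·1 + 0, so a_3 = 10

[-2; 45, 1, 10]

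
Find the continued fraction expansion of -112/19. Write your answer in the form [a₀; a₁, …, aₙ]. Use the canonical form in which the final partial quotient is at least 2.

[-6; 9, 2]

⌊-112/19⌋ = -6, remainder 2
⌊19/2⌋ = 9, remainder 1
⌊2/1⌋ = 2, remainder 0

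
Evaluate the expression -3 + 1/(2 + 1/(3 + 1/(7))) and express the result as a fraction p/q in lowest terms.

-131/51

Start with 7.
3 + 1/(7/1) = 3 + 1/7 = 22/7
2 + 1/(22/7) = 2 + 7/22 = 51/22
-3 + 1/(51/22) = -3 + 22/51 = -131/51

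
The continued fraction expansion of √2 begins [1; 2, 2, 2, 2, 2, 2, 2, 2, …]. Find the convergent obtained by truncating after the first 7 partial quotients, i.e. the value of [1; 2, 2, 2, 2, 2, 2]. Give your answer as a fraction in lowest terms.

Start with 2.
2 + 1/(2/1) = 2 + 1/2 = 5/2
2 + 1/(5/2) = 2 + 2/5 = 12/5
2 + 1/(12/5) = 2 + 5/12 = 29/12
2 + 1/(29/12) = 2 + 12/29 = 70/29
2 + 1/(70/29) = 2 + 29/70 = 169/70
1 + 1/(169/70) = 1 + 70/169 = 239/169

239/169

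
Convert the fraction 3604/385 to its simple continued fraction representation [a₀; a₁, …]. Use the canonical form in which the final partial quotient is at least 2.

[9; 2, 1, 3, 2, 1, 10]

Repeatedly divide and take the remainder:
⌊3604/385⌋ = 9, remainder 139
⌊385/139⌋ = 2, remainder 107
⌊139/107⌋ = 1, remainder 32
⌊107/32⌋ = 3, remainder 11
⌊32/11⌋ = 2, remainder 10
⌊11/10⌋ = 1, remainder 1
⌊10/1⌋ = 10, remainder 0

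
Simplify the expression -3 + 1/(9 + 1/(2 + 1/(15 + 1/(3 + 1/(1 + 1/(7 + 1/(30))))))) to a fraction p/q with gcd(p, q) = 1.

Use the convergent recurrence hₖ = aₖ·hₖ₋₁ + hₖ₋₂ (and likewise for the denominators kₖ):
a_0 = -3: -3/1
a_1 = 9: -26/9
a_2 = 2: -55/19
a_3 = 15: -851/294
a_4 = 3: -2608/901
a_5 = 1: -3459/1195
a_6 = 7: -26821/9266
a_7 = 30: -808089/279175

-808089/279175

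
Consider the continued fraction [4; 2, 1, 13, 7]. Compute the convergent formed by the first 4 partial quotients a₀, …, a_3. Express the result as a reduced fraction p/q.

178/41

Compute successive convergents:
a_0 = 4: 4/1
a_1 = 2: 9/2
a_2 = 1: 13/3
a_3 = 13: 178/41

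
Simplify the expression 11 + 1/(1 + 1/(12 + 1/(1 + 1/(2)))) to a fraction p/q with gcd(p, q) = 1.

Start with 2.
1 + 1/(2/1) = 1 + 1/2 = 3/2
12 + 1/(3/2) = 12 + 2/3 = 38/3
1 + 1/(38/3) = 1 + 3/38 = 41/38
11 + 1/(41/38) = 11 + 38/41 = 489/41

489/41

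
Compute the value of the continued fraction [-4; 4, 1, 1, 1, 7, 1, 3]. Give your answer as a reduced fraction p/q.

-1779/470

Start with 3.
1 + 1/(3/1) = 1 + 1/3 = 4/3
7 + 1/(4/3) = 7 + 3/4 = 31/4
1 + 1/(31/4) = 1 + 4/31 = 35/31
1 + 1/(35/31) = 1 + 31/35 = 66/35
1 + 1/(66/35) = 1 + 35/66 = 101/66
4 + 1/(101/66) = 4 + 66/101 = 470/101
-4 + 1/(470/101) = -4 + 101/470 = -1779/470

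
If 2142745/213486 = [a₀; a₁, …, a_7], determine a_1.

27

⌊2142745/213486⌋ = 10, remainder 7885
⌊213486/7885⌋ = 27, remainder 591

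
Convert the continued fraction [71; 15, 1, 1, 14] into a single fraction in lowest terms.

31979/450

Starting at the tail and folding back:
Start with 14.
1 + 1/(14/1) = 1 + 1/14 = 15/14
1 + 1/(15/14) = 1 + 14/15 = 29/15
15 + 1/(29/15) = 15 + 15/29 = 450/29
71 + 1/(450/29) = 71 + 29/450 = 31979/450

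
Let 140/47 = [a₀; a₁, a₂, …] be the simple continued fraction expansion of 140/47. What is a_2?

46

⌊140/47⌋ = 2, remainder 46
⌊47/46⌋ = 1, remainder 1
⌊46/1⌋ = 46, remainder 0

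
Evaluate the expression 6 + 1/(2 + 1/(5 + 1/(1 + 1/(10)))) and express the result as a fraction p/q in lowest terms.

Starting at the tail and folding back:
Start with 10.
1 + 1/(10/1) = 1 + 1/10 = 11/10
5 + 1/(11/10) = 5 + 10/11 = 65/11
2 + 1/(65/11) = 2 + 11/65 = 141/65
6 + 1/(141/65) = 6 + 65/141 = 911/141

911/141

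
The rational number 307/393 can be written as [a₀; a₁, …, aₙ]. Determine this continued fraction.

Apply division with remainder until the remainder is 0:
307 ÷ 393 → quotient 0, remainder 307
393 ÷ 307 → quotient 1, remainder 86
307 ÷ 86 → quotient 3, remainder 49
86 ÷ 49 → quotient 1, remainder 37
49 ÷ 37 → quotient 1, remainder 12
37 ÷ 12 → quotient 3, remainder 1
12 ÷ 1 → quotient 12, remainder 0

[0; 1, 3, 1, 1, 3, 12]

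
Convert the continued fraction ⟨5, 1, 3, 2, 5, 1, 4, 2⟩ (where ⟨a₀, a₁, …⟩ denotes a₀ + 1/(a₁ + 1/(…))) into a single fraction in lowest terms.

3581/620

Start with 2.
4 + 1/(2/1) = 4 + 1/2 = 9/2
1 + 1/(9/2) = 1 + 2/9 = 11/9
5 + 1/(11/9) = 5 + 9/11 = 64/11
2 + 1/(64/11) = 2 + 11/64 = 139/64
3 + 1/(139/64) = 3 + 64/139 = 481/139
1 + 1/(481/139) = 1 + 139/481 = 620/481
5 + 1/(620/481) = 5 + 481/620 = 3581/620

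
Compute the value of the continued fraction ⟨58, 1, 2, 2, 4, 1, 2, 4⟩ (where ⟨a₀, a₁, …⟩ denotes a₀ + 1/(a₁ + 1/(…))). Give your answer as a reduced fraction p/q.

27359/466

a_0 = 58: 58/1
a_1 = 1: 59/1
a_2 = 2: 176/3
a_3 = 2: 411/7
a_4 = 4: 1820/31
a_5 = 1: 2231/38
a_6 = 2: 6282/107
a_7 = 4: 27359/466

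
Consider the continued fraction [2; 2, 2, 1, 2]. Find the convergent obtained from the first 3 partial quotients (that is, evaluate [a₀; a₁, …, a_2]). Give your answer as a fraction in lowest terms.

12/5

a_0 = 2: 2/1
a_1 = 2: 5/2
a_2 = 2: 12/5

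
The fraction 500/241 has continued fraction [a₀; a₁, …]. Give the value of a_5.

Apply division with remainder until the remainder is 0:
500 = 2·241 + 18, so a_0 = 2
241 = 13·18 + 7, so a_1 = 13
18 = 2·7 + 4, so a_2 = 2
7 = 1·4 + 3, so a_3 = 1
4 = 1·3 + 1, so a_4 = 1
3 = 3·1 + 0, so a_5 = 3

3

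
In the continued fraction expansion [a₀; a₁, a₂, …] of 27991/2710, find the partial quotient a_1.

3

27991 ÷ 2710 → quotient 10, remainder 891
2710 ÷ 891 → quotient 3, remainder 37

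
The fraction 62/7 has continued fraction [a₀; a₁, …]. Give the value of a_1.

Run the Euclidean algorithm, recording each quotient:
62 = 8·7 + 6, so a_0 = 8
7 = 1·6 + 1, so a_1 = 1

1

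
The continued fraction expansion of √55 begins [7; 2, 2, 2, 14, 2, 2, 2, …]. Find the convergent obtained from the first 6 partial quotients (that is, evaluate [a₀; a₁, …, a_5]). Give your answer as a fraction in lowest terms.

Use the convergent recurrence hₖ = aₖ·hₖ₋₁ + hₖ₋₂ (and likewise for the denominators kₖ):
a_0 = 7: 7/1
a_1 = 2: 15/2
a_2 = 2: 37/5
a_3 = 2: 89/12
a_4 = 14: 1283/173
a_5 = 2: 2655/358

2655/358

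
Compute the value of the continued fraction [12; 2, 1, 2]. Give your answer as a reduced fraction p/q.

99/8

Start with 2.
1 + 1/(2/1) = 1 + 1/2 = 3/2
2 + 1/(3/2) = 2 + 2/3 = 8/3
12 + 1/(8/3) = 12 + 3/8 = 99/8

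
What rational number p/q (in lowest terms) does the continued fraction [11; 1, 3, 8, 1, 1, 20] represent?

16895/1437

Start with 20.
1 + 1/(20/1) = 1 + 1/20 = 21/20
1 + 1/(21/20) = 1 + 20/21 = 41/21
8 + 1/(41/21) = 8 + 21/41 = 349/41
3 + 1/(349/41) = 3 + 41/349 = 1088/349
1 + 1/(1088/349) = 1 + 349/1088 = 1437/1088
11 + 1/(1437/1088) = 11 + 1088/1437 = 16895/1437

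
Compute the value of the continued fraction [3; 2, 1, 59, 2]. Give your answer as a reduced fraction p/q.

Start with 2.
59 + 1/(2/1) = 59 + 1/2 = 119/2
1 + 1/(119/2) = 1 + 2/119 = 121/119
2 + 1/(121/119) = 2 + 119/121 = 361/121
3 + 1/(361/121) = 3 + 121/361 = 1204/361

1204/361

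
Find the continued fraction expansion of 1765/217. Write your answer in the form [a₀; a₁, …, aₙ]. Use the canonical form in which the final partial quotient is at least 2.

⌊1765/217⌋ = 8, remainder 29
⌊217/29⌋ = 7, remainder 14
⌊29/14⌋ = 2, remainder 1
⌊14/1⌋ = 14, remainder 0

[8; 7, 2, 14]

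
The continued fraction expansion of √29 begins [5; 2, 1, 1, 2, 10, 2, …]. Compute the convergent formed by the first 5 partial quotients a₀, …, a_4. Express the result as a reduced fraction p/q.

70/13

a_0 = 5: 5/1
a_1 = 2: 11/2
a_2 = 1: 16/3
a_3 = 1: 27/5
a_4 = 2: 70/13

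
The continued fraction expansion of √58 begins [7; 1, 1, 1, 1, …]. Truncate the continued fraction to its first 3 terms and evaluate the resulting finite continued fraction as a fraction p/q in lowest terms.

15/2

Work from the innermost term outward:
Start with 1.
1 + 1/(1/1) = 1 + 1/1 = 2/1
7 + 1/(2/1) = 7 + 1/2 = 15/2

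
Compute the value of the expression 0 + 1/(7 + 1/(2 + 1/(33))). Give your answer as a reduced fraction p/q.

67/502

Collapse the nested fraction from the inside out:
Start with 33.
2 + 1/(33/1) = 2 + 1/33 = 67/33
7 + 1/(67/33) = 7 + 33/67 = 502/67
0 + 1/(502/67) = 0 + 67/502 = 67/502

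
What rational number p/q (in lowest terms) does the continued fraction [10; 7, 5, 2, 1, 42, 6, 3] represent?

Collapse the nested fraction from the inside out:
Start with 3.
6 + 1/(3/1) = 6 + 1/3 = 19/3
42 + 1/(19/3) = 42 + 3/19 = 801/19
1 + 1/(801/19) = 1 + 19/801 = 820/801
2 + 1/(820/801) = 2 + 801/820 = 2441/820
5 + 1/(2441/820) = 5 + 820/2441 = 13025/2441
7 + 1/(13025/2441) = 7 + 2441/13025 = 93616/13025
10 + 1/(93616/13025) = 10 + 13025/93616 = 949185/93616

949185/93616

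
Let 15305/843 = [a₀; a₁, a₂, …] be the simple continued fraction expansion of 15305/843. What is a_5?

Run the Euclidean algorithm, recording each quotient:
15305 ÷ 843 → quotient 18, remainder 131
843 ÷ 131 → quotient 6, remainder 57
131 ÷ 57 → quotient 2, remainder 17
57 ÷ 17 → quotient 3, remainder 6
17 ÷ 6 → quotient 2, remainder 5
6 ÷ 5 → quotient 1, remainder 1

1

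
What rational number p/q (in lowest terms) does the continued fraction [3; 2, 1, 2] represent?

a_0 = 3: 3/1
a_1 = 2: 7/2
a_2 = 1: 10/3
a_3 = 2: 27/8

27/8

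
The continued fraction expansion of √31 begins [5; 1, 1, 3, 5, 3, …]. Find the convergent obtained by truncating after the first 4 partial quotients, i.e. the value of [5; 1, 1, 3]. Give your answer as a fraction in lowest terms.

a_0 = 5: 5/1
a_1 = 1: 6/1
a_2 = 1: 11/2
a_3 = 3: 39/7

39/7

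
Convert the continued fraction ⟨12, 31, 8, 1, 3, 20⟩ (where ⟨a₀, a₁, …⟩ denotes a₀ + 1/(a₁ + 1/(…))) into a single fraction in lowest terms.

265429/22060

Work from the innermost term outward:
Start with 20.
3 + 1/(20/1) = 3 + 1/20 = 61/20
1 + 1/(61/20) = 1 + 20/61 = 81/61
8 + 1/(81/61) = 8 + 61/81 = 709/81
31 + 1/(709/81) = 31 + 81/709 = 22060/709
12 + 1/(22060/709) = 12 + 709/22060 = 265429/22060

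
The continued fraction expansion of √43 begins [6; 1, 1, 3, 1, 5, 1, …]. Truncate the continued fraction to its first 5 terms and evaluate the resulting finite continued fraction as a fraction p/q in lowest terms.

59/9

Work from the innermost term outward:
Start with 1.
3 + 1/(1/1) = 3 + 1/1 = 4/1
1 + 1/(4/1) = 1 + 1/4 = 5/4
1 + 1/(5/4) = 1 + 4/5 = 9/5
6 + 1/(9/5) = 6 + 5/9 = 59/9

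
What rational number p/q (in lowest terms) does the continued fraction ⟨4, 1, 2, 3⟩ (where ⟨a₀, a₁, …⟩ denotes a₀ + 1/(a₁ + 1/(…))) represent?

47/10

Starting at the tail and folding back:
Start with 3.
2 + 1/(3/1) = 2 + 1/3 = 7/3
1 + 1/(7/3) = 1 + 3/7 = 10/7
4 + 1/(10/7) = 4 + 7/10 = 47/10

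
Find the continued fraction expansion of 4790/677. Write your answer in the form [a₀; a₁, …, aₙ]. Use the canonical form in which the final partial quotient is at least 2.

⌊4790/677⌋ = 7, remainder 51
⌊677/51⌋ = 13, remainder 14
⌊51/14⌋ = 3, remainder 9
⌊14/9⌋ = 1, remainder 5
⌊9/5⌋ = 1, remainder 4
⌊5/4⌋ = 1, remainder 1
⌊4/1⌋ = 4, remainder 0

[7; 13, 3, 1, 1, 1, 4]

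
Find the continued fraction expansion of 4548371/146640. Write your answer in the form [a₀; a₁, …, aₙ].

[31; 57, 1, 15, 52, 1, 2]

⌊4548371/146640⌋ = 31, remainder 2531
⌊146640/2531⌋ = 57, remainder 2373
⌊2531/2373⌋ = 1, remainder 158
⌊2373/158⌋ = 15, remainder 3
⌊158/3⌋ = 52, remainder 2
⌊3/2⌋ = 1, remainder 1
⌊2/1⌋ = 2, remainder 0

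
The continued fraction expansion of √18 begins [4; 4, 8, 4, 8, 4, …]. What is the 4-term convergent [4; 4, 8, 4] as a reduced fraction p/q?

Use the convergent recurrence hₖ = aₖ·hₖ₋₁ + hₖ₋₂ (and likewise for the denominators kₖ):
a_0 = 4: 4/1
a_1 = 4: 17/4
a_2 = 8: 140/33
a_3 = 4: 577/136

577/136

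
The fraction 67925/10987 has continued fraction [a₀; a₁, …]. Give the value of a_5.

Repeatedly divide and take the remainder:
67925 = 6·10987 + 2003, so a_0 = 6
10987 = 5·2003 + 972, so a_1 = 5
2003 = 2·972 + 59, so a_2 = 2
972 = 16·59 + 28, so a_3 = 16
59 = 2·28 + 3, so a_4 = 2
28 = 9·3 + 1, so a_5 = 9

9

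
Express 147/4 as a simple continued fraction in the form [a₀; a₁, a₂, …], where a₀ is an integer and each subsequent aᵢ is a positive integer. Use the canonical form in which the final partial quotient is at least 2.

147 ÷ 4 → quotient 36, remainder 3
4 ÷ 3 → quotient 1, remainder 1
3 ÷ 1 → quotient 3, remainder 0

[36; 1, 3]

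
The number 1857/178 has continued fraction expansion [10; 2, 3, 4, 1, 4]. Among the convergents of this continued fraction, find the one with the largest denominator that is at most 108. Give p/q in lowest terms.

a_0 = 10: 10/1  (≤ bound)
a_1 = 2: 21/2  (≤ bound)
a_2 = 3: 73/7  (≤ bound)
a_3 = 4: 313/30  (≤ bound)
a_4 = 1: 386/37  (≤ bound)
a_5 = 4: 1857/178  (> 108, stop)

386/37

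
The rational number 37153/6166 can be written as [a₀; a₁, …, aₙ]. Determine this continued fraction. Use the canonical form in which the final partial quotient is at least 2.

37153 ÷ 6166 → quotient 6, remainder 157
6166 ÷ 157 → quotient 39, remainder 43
157 ÷ 43 → quotient 3, remainder 28
43 ÷ 28 → quotient 1, remainder 15
28 ÷ 15 → quotient 1, remainder 13
15 ÷ 13 → quotient 1, remainder 2
13 ÷ 2 → quotient 6, remainder 1
2 ÷ 1 → quotient 2, remainder 0

[6; 39, 3, 1, 1, 1, 6, 2]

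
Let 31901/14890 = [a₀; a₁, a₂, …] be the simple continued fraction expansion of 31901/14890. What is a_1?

7

Repeatedly divide and take the remainder:
31901 ÷ 14890 → quotient 2, remainder 2121
14890 ÷ 2121 → quotient 7, remainder 43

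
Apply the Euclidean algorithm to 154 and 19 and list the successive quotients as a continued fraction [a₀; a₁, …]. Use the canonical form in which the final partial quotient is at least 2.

[8; 9, 2]

⌊154/19⌋ = 8, remainder 2
⌊19/2⌋ = 9, remainder 1
⌊2/1⌋ = 2, remainder 0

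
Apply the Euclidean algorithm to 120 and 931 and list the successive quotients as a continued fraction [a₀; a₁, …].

120 ÷ 931 → quotient 0, remainder 120
931 ÷ 120 → quotient 7, remainder 91
120 ÷ 91 → quotient 1, remainder 29
91 ÷ 29 → quotient 3, remainder 4
29 ÷ 4 → quotient 7, remainder 1
4 ÷ 1 → quotient 4, remainder 0

[0; 7, 1, 3, 7, 4]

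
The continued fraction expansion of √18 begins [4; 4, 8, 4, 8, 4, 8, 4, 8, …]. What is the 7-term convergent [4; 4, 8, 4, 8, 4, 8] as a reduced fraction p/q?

a_0 = 4: 4/1
a_1 = 4: 17/4
a_2 = 8: 140/33
a_3 = 4: 577/136
a_4 = 8: 4756/1121
a_5 = 4: 19601/4620
a_6 = 8: 161564/38081

161564/38081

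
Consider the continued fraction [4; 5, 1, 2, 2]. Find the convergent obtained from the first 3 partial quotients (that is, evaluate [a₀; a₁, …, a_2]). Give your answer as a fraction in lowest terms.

25/6

Compute successive convergents:
a_0 = 4: 4/1
a_1 = 5: 21/5
a_2 = 1: 25/6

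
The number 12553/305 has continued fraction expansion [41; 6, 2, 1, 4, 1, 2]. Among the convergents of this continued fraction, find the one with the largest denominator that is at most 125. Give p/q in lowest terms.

4445/108

a_0 = 41: 41/1  (≤ bound)
a_1 = 6: 247/6  (≤ bound)
a_2 = 2: 535/13  (≤ bound)
a_3 = 1: 782/19  (≤ bound)
a_4 = 4: 3663/89  (≤ bound)
a_5 = 1: 4445/108  (≤ bound)
a_6 = 2: 12553/305  (> 125, stop)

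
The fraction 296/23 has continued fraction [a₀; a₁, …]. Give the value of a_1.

1

Run the Euclidean algorithm, recording each quotient:
296 ÷ 23 → quotient 12, remainder 20
23 ÷ 20 → quotient 1, remainder 3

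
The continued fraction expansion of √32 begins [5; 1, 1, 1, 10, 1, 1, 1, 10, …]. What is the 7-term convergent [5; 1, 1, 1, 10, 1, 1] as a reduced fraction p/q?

379/67

Use the convergent recurrence hₖ = aₖ·hₖ₋₁ + hₖ₋₂ (and likewise for the denominators kₖ):
a_0 = 5: 5/1
a_1 = 1: 6/1
a_2 = 1: 11/2
a_3 = 1: 17/3
a_4 = 10: 181/32
a_5 = 1: 198/35
a_6 = 1: 379/67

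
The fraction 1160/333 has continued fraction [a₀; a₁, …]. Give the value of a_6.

3

1160 = 3·333 + 161, so a_0 = 3
333 = 2·161 + 11, so a_1 = 2
161 = 14·11 + 7, so a_2 = 14
11 = 1·7 + 4, so a_3 = 1
7 = 1·4 + 3, so a_4 = 1
4 = 1·3 + 1, so a_5 = 1
3 = 3·1 + 0, so a_6 = 3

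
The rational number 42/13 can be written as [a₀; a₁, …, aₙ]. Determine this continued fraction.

[3; 4, 3]

42 = 3·13 + 3, so a_0 = 3
13 = 4·3 + 1, so a_1 = 4
3 = 3·1 + 0, so a_2 = 3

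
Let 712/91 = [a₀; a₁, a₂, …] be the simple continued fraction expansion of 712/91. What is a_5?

Apply division with remainder until the remainder is 0:
712 ÷ 91 → quotient 7, remainder 75
91 ÷ 75 → quotient 1, remainder 16
75 ÷ 16 → quotient 4, remainder 11
16 ÷ 11 → quotient 1, remainder 5
11 ÷ 5 → quotient 2, remainder 1
5 ÷ 1 → quotient 5, remainder 0

5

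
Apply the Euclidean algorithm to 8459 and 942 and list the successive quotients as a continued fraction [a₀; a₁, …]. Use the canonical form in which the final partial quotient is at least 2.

[8; 1, 48, 1, 1, 2, 1, 2]

⌊8459/942⌋ = 8, remainder 923
⌊942/923⌋ = 1, remainder 19
⌊923/19⌋ = 48, remainder 11
⌊19/11⌋ = 1, remainder 8
⌊11/8⌋ = 1, remainder 3
⌊8/3⌋ = 2, remainder 2
⌊3/2⌋ = 1, remainder 1
⌊2/1⌋ = 2, remainder 0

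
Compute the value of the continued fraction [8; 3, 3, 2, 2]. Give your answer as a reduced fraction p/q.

a_0 = 8: 8/1
a_1 = 3: 25/3
a_2 = 3: 83/10
a_3 = 2: 191/23
a_4 = 2: 465/56

465/56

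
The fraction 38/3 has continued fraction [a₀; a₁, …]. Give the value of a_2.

Repeatedly divide and take the remainder:
38 = 12·3 + 2, so a_0 = 12
3 = 1·2 + 1, so a_1 = 1
2 = 2·1 + 0, so a_2 = 2

2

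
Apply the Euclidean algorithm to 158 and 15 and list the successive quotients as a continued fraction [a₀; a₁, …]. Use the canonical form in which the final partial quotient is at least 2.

[10; 1, 1, 7]

158 ÷ 15 → quotient 10, remainder 8
15 ÷ 8 → quotient 1, remainder 7
8 ÷ 7 → quotient 1, remainder 1
7 ÷ 1 → quotient 7, remainder 0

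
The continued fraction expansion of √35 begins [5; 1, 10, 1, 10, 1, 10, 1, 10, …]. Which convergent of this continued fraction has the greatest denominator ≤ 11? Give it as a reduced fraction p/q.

a_0 = 5: 5/1  (≤ bound)
a_1 = 1: 6/1  (≤ bound)
a_2 = 10: 65/11  (≤ bound)
a_3 = 1: 71/12  (> 11, stop)

65/11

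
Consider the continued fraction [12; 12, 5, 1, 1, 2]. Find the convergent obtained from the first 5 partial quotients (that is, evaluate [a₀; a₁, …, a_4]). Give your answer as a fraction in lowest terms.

Work from the innermost term outward:
Start with 1.
1 + 1/(1/1) = 1 + 1/1 = 2/1
5 + 1/(2/1) = 5 + 1/2 = 11/2
12 + 1/(11/2) = 12 + 2/11 = 134/11
12 + 1/(134/11) = 12 + 11/134 = 1619/134

1619/134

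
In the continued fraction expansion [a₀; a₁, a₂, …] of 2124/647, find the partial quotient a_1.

Repeatedly divide and take the remainder:
2124 = 3·647 + 183, so a_0 = 3
647 = 3·183 + 98, so a_1 = 3

3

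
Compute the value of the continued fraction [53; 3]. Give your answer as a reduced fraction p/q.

Starting at the tail and folding back:
Start with 3.
53 + 1/(3/1) = 53 + 1/3 = 160/3

160/3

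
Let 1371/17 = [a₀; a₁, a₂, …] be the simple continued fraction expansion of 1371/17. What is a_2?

Repeatedly divide and take the remainder:
⌊1371/17⌋ = 80, remainder 11
⌊17/11⌋ = 1, remainder 6
⌊11/6⌋ = 1, remainder 5

1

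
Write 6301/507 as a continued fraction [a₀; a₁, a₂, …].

⌊6301/507⌋ = 12, remainder 217
⌊507/217⌋ = 2, remainder 73
⌊217/73⌋ = 2, remainder 71
⌊73/71⌋ = 1, remainder 2
⌊71/2⌋ = 35, remainder 1
⌊2/1⌋ = 2, remainder 0

[12; 2, 2, 1, 35, 2]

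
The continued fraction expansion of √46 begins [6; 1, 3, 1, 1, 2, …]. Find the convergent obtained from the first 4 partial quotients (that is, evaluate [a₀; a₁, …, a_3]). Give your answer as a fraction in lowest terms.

a_0 = 6: 6/1
a_1 = 1: 7/1
a_2 = 3: 27/4
a_3 = 1: 34/5

34/5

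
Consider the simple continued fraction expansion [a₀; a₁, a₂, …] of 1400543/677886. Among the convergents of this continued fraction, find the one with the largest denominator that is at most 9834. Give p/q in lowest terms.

a_0 = 2: 2/1  (≤ bound)
a_1 = 15: 31/15  (≤ bound)
a_2 = 7: 219/106  (≤ bound)
a_3 = 12: 2659/1287  (≤ bound)
a_4 = 15: 40104/19411  (> 9834, stop)

2659/1287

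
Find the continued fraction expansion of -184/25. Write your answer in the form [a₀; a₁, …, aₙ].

[-8; 1, 1, 1, 3, 2]

Apply division with remainder until the remainder is 0:
-184 = -8·25 + 16, so a_0 = -8
25 = 1·16 + 9, so a_1 = 1
16 = 1·9 + 7, so a_2 = 1
9 = 1·7 + 2, so a_3 = 1
7 = 3·2 + 1, so a_4 = 3
2 = 2·1 + 0, so a_5 = 2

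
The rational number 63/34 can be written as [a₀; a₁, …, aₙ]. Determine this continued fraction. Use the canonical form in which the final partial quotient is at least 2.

[1; 1, 5, 1, 4]

Run the Euclidean algorithm, recording each quotient:
63 = 1·34 + 29, so a_0 = 1
34 = 1·29 + 5, so a_1 = 1
29 = 5·5 + 4, so a_2 = 5
5 = 1·4 + 1, so a_3 = 1
4 = 4·1 + 0, so a_4 = 4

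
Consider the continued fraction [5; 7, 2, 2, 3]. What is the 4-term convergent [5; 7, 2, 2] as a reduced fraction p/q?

190/37

Work from the innermost term outward:
Start with 2.
2 + 1/(2/1) = 2 + 1/2 = 5/2
7 + 1/(5/2) = 7 + 2/5 = 37/5
5 + 1/(37/5) = 5 + 5/37 = 190/37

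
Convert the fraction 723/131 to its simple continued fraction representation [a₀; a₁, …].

[5; 1, 1, 12, 1, 1, 2]

Apply division with remainder until the remainder is 0:
723 = 5·131 + 68, so a_0 = 5
131 = 1·68 + 63, so a_1 = 1
68 = 1·63 + 5, so a_2 = 1
63 = 12·5 + 3, so a_3 = 12
5 = 1·3 + 2, so a_4 = 1
3 = 1·2 + 1, so a_5 = 1
2 = 2·1 + 0, so a_6 = 2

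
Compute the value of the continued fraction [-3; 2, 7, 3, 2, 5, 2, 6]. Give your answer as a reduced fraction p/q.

-21143/8350

Collapse the nested fraction from the inside out:
Start with 6.
2 + 1/(6/1) = 2 + 1/6 = 13/6
5 + 1/(13/6) = 5 + 6/13 = 71/13
2 + 1/(71/13) = 2 + 13/71 = 155/71
3 + 1/(155/71) = 3 + 71/155 = 536/155
7 + 1/(536/155) = 7 + 155/536 = 3907/536
2 + 1/(3907/536) = 2 + 536/3907 = 8350/3907
-3 + 1/(8350/3907) = -3 + 3907/8350 = -21143/8350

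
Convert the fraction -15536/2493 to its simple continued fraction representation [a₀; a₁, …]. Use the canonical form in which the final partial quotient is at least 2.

[-7; 1, 3, 3, 5, 5, 1, 5]

-15536 = -7·2493 + 1915, so a_0 = -7
2493 = 1·1915 + 578, so a_1 = 1
1915 = 3·578 + 181, so a_2 = 3
578 = 3·181 + 35, so a_3 = 3
181 = 5·35 + 6, so a_4 = 5
35 = 5·6 + 5, so a_5 = 5
6 = 1·5 + 1, so a_6 = 1
5 = 5·1 + 0, so a_7 = 5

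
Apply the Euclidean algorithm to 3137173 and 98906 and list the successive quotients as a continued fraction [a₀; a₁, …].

⌊3137173/98906⌋ = 31, remainder 71087
⌊98906/71087⌋ = 1, remainder 27819
⌊71087/27819⌋ = 2, remainder 15449
⌊27819/15449⌋ = 1, remainder 12370
⌊15449/12370⌋ = 1, remainder 3079
⌊12370/3079⌋ = 4, remainder 54
⌊3079/54⌋ = 57, remainder 1
⌊54/1⌋ = 54, remainder 0

[31; 1, 2, 1, 1, 4, 57, 54]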